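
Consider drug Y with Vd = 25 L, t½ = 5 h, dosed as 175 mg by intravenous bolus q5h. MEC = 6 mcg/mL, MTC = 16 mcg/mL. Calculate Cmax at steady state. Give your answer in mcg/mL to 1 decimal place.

14.0 mcg/mL

The dosing interval is 1 half-life, so f = 2^(−1) = 0.5.
Accumulation ratio R = 1/(1 − f) = 1/0.5 = 2/1.
Single-dose peak C₀ = D/Vd = 175/25 = 7 mcg/mL.
Steady-state peak Cmax,ss = C₀·R = 7 × 2/1 ≈ 14.000 mcg/mL.
Peak 14.0 mcg/mL vs MTC 16 mcg/mL: below toxic threshold.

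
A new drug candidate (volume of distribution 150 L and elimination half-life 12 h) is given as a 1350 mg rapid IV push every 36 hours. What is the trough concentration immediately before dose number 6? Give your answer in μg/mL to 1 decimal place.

1.3 μg/mL

f = (1/2)^(τ/t½) = (1/2)^(36/12) ≈ 0.1250.
C₀ = D/Vd = 1350/150 ≈ 9.000 μg/mL.
Before the 6th dose, 5 doses have been given. Superposition: Cmin = C₀·(f + f² + … + f^5).
≈ 9.000 × (0.1250 + 0.0156 + 0.0020 + 0.0002 + 0.0000) ≈ 9.000 × 0.1428 ≈ 1.285 μg/mL.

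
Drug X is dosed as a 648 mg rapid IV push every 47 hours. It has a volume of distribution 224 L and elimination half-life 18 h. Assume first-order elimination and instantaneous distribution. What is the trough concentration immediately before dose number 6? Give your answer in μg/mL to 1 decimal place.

0.6 μg/mL

f = (1/2)^(τ/t½) = (1/2)^(47/18) ≈ 0.1637.
C₀ = D/Vd = 648/224 ≈ 2.893 μg/mL.
Before the 6th dose, 5 doses have been given. Superposition: Cmin = C₀·(f + f² + … + f^5).
≈ 2.893 × (0.1637 + 0.0268 + 0.0044 + 0.0007 + 0.0001) ≈ 2.893 × 0.1957 ≈ 0.566 μg/mL.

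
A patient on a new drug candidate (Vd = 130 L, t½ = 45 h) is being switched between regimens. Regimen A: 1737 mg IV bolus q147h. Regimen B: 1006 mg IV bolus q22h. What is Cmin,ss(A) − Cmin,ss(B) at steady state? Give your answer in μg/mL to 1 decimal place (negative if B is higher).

-17.6 μg/mL

Regimen A: f = (1/2)^(147/45) ≈ 0.1039; Cmin,ss = (1737/130)·f/(1−f) ≈ 1.549 μg/mL.
Regimen B: f = (1/2)^(22/45) ≈ 0.7126; Cmin,ss = (1006/130)·f/(1−f) ≈ 19.187 μg/mL.
Difference ≈ 1.549 − 19.187 ≈ -17.638 μg/mL.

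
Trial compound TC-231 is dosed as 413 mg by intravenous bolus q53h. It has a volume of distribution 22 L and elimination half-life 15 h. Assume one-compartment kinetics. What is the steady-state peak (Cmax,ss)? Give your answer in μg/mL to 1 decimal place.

Over one 53-h interval, 53/15 ≈ 3.5333 half-lives elapse, leaving f ≈ 0.0864 of each dose.
At steady state, accumulation factor R = 1/(1 − e^(−kτ)) ≈ 1.0946.
Single-dose peak C₀ = D/Vd = 413/22 ≈ 18.773 μg/mL.
Cmax,ss = C₀/(1 − f) ≈ 18.773/0.9136 ≈ 20.548 μg/mL.

20.5 μg/mL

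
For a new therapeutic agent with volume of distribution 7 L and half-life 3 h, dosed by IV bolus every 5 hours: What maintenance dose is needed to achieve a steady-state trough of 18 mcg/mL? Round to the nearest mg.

274 mg

τ/t½ = 5/3 ≈ 1.6667, so f = (1/2)^(5/3) ≈ 0.314980.
Cmin,ss = (D/Vd)·f/(1−f), so D = Cmin,ss·Vd·(1−f)/f.
D = 18 × 7 × (1−f)/f ≈ 18 × 7 × 2.17480 ≈ 274.02 mg.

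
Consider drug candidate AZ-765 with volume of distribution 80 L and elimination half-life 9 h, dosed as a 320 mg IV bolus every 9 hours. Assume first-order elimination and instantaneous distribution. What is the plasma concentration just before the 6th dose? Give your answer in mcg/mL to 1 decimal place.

3.9 mcg/mL

f = (1/2)^(τ/t½) = (1/2)^(9/9) ≈ 0.5000.
C₀ = D/Vd = 320/80 ≈ 4.000 mcg/mL.
Before the 6th dose, 5 doses have been given. Superposition: Cmin = C₀·(f + f² + … + f^5).
≈ 4.000 × (0.5000 + 0.2500 + 0.1250 + 0.0625 + 0.0313) ≈ 4.000 × 0.9688 ≈ 3.875 mcg/mL.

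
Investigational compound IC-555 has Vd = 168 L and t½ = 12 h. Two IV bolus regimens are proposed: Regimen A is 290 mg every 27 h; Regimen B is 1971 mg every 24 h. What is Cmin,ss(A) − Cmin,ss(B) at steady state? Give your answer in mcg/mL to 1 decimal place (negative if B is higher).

-3.5 mcg/mL

Regimen A: f = (1/2)^(27/12) ≈ 0.2102; Cmin,ss = (290/168)·f/(1−f) ≈ 0.459 mcg/mL.
Regimen B: f = (1/2)^(24/12) ≈ 0.2500; Cmin,ss = (1971/168)·f/(1−f) ≈ 3.911 mcg/mL.
Difference ≈ 0.459 − 3.911 ≈ -3.452 mcg/mL.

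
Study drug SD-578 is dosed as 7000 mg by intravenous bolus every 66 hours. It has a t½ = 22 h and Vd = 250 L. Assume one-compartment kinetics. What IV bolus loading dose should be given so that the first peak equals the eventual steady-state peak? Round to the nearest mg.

8000 mg

f = (1/2)^(66/22) ≈ 0.125000; accumulation ratio R = 1/(1−f) ≈ 1.14286.
Loading dose to hit Cmax,ss on first dose: D_load = D_maint·R ≈ 7000 × 1.14286 ≈ 8000.02 mg.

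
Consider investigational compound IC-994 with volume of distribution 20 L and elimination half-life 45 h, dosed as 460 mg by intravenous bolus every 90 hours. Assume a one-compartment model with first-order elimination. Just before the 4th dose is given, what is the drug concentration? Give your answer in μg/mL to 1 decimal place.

7.5 μg/mL

f = (1/2)^(τ/t½) = (1/2)^(90/45) ≈ 0.2500.
C₀ = D/Vd = 460/20 ≈ 23.000 μg/mL.
Before the 4th dose, 3 doses have been given. Superposition: Cmin = C₀·(f + f² + … + f^3).
≈ 23.000 × (0.2500 + 0.0625 + 0.0156) ≈ 23.000 × 0.3281 ≈ 7.546 μg/mL.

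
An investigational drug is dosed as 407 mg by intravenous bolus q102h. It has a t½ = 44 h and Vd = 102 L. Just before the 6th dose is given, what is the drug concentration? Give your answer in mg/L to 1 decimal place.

1.0 mg/L

f = (1/2)^(τ/t½) = (1/2)^(102/44) ≈ 0.2005.
C₀ = D/Vd = 407/102 ≈ 3.990 mg/L.
Before the 6th dose, 5 doses have been given. Superposition: Cmin = C₀·(f + f² + … + f^5).
≈ 3.990 × (0.2005 + 0.0402 + 0.0081 + 0.0016 + 0.0003) ≈ 3.990 × 0.2507 ≈ 1.000 mg/L.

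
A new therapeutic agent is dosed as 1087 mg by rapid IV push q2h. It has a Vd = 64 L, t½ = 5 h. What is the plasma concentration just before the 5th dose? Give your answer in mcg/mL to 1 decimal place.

35.6 mcg/mL

f = (1/2)^(τ/t½) = (1/2)^(2/5) ≈ 0.7579.
C₀ = D/Vd = 1087/64 ≈ 16.984 mcg/mL.
Before the 5th dose, 4 doses have been given. Superposition: Cmin = C₀·(f + f² + … + f^4).
≈ 16.984 × (0.7579 + 0.5744 + 0.4353 + 0.3299) ≈ 16.984 × 2.0975 ≈ 35.624 mcg/mL.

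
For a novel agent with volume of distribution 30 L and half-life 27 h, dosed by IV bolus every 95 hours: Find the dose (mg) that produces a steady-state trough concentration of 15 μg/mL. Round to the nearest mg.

4707 mg

τ/t½ = 95/27 ≈ 3.5185, so f = (1/2)^(95/27) ≈ 0.087261.
Cmin,ss = (D/Vd)·f/(1−f), so D = Cmin,ss·Vd·(1−f)/f.
D = 15 × 30 × (1−f)/f ≈ 15 × 30 × 10.45987 ≈ 4706.94 mg.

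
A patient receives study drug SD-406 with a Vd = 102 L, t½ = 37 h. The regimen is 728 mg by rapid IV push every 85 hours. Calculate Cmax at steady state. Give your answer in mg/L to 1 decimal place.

k = ln2/t½ = ln2/37 ≈ 0.018734 h⁻¹; fraction remaining f = e^(−kτ) = e^(−0.018734×85) ≈ 0.2034.
Accumulation ratio R = 1/(1 − f) ≈ 1/0.7966 ≈ 1.2553.
Single-dose peak C₀ = D/Vd = 728/102 ≈ 7.137 mg/L.
Steady-state peak Cmax,ss = C₀·R ≈ 7.137 × 1.2553 ≈ 8.959 mg/L.

9.0 mg/L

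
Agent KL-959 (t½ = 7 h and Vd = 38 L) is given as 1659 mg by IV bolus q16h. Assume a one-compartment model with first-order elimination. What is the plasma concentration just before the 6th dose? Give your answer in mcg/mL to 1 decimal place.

11.3 mcg/mL

f = (1/2)^(τ/t½) = (1/2)^(16/7) ≈ 0.2051.
C₀ = D/Vd = 1659/38 ≈ 43.658 mcg/mL.
Before the 6th dose, 5 doses have been given. Superposition: Cmin = C₀·(f + f² + … + f^5).
≈ 43.658 × (0.2051 + 0.0421 + 0.0086 + 0.0018 + 0.0004) ≈ 43.658 × 0.2580 ≈ 11.264 mcg/mL.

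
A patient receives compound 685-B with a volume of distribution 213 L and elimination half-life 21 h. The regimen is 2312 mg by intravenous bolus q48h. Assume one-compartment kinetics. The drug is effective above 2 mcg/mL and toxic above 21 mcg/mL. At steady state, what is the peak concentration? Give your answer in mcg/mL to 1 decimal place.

Over one 48-h interval, 48/21 ≈ 2.2857 half-lives elapse, leaving f ≈ 0.2051 of each dose.
Accumulation ratio R = 1/(1 − f) ≈ 1/0.7949 ≈ 1.2580.
Each bolus raises the concentration by D/Vd = 2312/213 ≈ 10.854 mcg/mL.
Cmax,ss = C₀/(1 − f) ≈ 10.854/0.7949 ≈ 13.655 mcg/mL.
Peak 13.7 mcg/mL vs MTC 21 mcg/mL: below toxic threshold.

13.7 mcg/mL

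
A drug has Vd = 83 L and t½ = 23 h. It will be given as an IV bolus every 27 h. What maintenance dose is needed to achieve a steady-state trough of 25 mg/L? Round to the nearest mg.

2607 mg

τ/t½ = 27/23 ≈ 1.1739, so f = (1/2)^(27/23) ≈ 0.443218.
Cmin,ss = (D/Vd)·f/(1−f), so D = Cmin,ss·Vd·(1−f)/f.
D = 25 × 83 × (1−f)/f ≈ 25 × 83 × 1.25623 ≈ 2606.68 mg.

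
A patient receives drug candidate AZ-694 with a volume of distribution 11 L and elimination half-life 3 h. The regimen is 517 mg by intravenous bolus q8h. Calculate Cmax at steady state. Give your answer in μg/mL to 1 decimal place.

τ/t½ = 8/3 ≈ 2.6667, so fraction remaining f = (1/2)^(8/3) ≈ 0.1575.
At steady state, accumulation factor R = 1/(1 − e^(−kτ)) ≈ 1.1869.
Each bolus raises the concentration by D/Vd = 517/11 ≈ 47.000 μg/mL.
Steady-state peak Cmax,ss = C₀·R ≈ 47.000 × 1.1869 ≈ 55.784 μg/mL.

55.8 μg/mL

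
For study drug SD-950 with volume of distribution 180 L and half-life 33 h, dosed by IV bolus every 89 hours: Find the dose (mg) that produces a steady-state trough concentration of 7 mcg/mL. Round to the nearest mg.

6910 mg

τ/t½ = 89/33 ≈ 2.697, so f = (1/2)^(89/33) ≈ 0.154217.
Cmin,ss = (D/Vd)·f/(1−f), so D = Cmin,ss·Vd·(1−f)/f.
D = 7 × 180 × (1−f)/f ≈ 7 × 180 × 5.48437 ≈ 6910.31 mg.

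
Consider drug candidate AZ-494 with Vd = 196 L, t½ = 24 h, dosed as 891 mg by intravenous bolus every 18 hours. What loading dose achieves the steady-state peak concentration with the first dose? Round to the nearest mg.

f = (1/2)^(18/24) ≈ 0.594604; accumulation ratio R = 1/(1−f) ≈ 2.46672.
Loading dose to hit Cmax,ss on first dose: D_load = D_maint·R ≈ 891 × 2.46672 ≈ 2197.85 mg.

2198 mg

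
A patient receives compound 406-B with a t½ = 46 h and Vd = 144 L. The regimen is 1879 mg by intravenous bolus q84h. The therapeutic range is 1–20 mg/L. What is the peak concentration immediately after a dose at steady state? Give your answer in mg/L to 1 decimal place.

18.2 mg/L

k = ln2/t½ = ln2/46 ≈ 0.015068 h⁻¹; fraction remaining f = e^(−kτ) = e^(−0.015068×84) ≈ 0.2820.
Accumulation ratio R = 1/(1 − f) ≈ 1/0.7180 ≈ 1.3928.
Each bolus raises the concentration by D/Vd = 1879/144 ≈ 13.049 mg/L.
Cmax,ss = C₀/(1 − f) ≈ 13.049/0.7180 ≈ 18.174 mg/L.
Peak 18.2 mg/L vs MTC 20 mg/L: below toxic threshold.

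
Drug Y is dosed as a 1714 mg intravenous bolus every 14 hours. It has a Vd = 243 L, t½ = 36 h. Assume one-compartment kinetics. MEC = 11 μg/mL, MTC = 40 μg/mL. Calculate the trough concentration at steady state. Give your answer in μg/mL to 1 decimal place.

Over one 14-h interval, 14/36 ≈ 0.38889 half-lives elapse, leaving f ≈ 0.7637 of each dose.
Single-dose peak C₀ = D/Vd = 1714/243 ≈ 7.053 μg/mL.
Steady-state trough Cmin,ss = C₀·f/(1−f) ≈ 7.053 × 0.7637/0.2363 ≈ 22.795 μg/mL.
Trough 22.8 μg/mL vs MEC 11 μg/mL: adequate.

22.8 μg/mL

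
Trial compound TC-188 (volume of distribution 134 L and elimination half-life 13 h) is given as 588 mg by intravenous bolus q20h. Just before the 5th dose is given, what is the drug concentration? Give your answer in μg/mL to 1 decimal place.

2.3 μg/mL

f = (1/2)^(τ/t½) = (1/2)^(20/13) ≈ 0.3443.
C₀ = D/Vd = 588/134 ≈ 4.388 μg/mL.
Before the 5th dose, 4 doses have been given. Superposition: Cmin = C₀·(f + f² + … + f^4).
≈ 4.388 × (0.3443 + 0.1185 + 0.0408 + 0.0141) ≈ 4.388 × 0.5177 ≈ 2.272 μg/mL.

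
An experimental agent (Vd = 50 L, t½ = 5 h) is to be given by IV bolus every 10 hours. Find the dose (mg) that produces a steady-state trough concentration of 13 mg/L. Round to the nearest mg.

τ/t½ = 10/5 ≈ 2, so f = (1/2)^(10/5) ≈ 0.250000.
Cmin,ss = (D/Vd)·f/(1−f), so D = Cmin,ss·Vd·(1−f)/f.
D = 13 × 50 × (1−f)/f ≈ 13 × 50 × 3.00000 ≈ 1950.00 mg.

1950 mg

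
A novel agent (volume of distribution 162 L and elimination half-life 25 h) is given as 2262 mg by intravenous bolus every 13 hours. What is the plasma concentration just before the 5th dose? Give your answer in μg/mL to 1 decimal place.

f = (1/2)^(τ/t½) = (1/2)^(13/25) ≈ 0.6974.
C₀ = D/Vd = 2262/162 ≈ 13.963 μg/mL.
Before the 5th dose, 4 doses have been given. Superposition: Cmin = C₀·(f + f² + … + f^4).
≈ 13.963 × (0.6974 + 0.4864 + 0.3392 + 0.2366) ≈ 13.963 × 1.7596 ≈ 24.569 μg/mL.

24.6 μg/mL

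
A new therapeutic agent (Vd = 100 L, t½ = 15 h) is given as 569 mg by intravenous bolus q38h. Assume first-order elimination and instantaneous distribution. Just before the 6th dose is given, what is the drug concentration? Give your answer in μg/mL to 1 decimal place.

f = (1/2)^(τ/t½) = (1/2)^(38/15) ≈ 0.1727.
C₀ = D/Vd = 569/100 ≈ 5.690 μg/mL.
Before the 6th dose, 5 doses have been given. Superposition: Cmin = C₀·(f + f² + … + f^5).
≈ 5.690 × (0.1727 + 0.0298 + 0.0052 + 0.0009 + 0.0002) ≈ 5.690 × 0.2088 ≈ 1.188 μg/mL.

1.2 μg/mL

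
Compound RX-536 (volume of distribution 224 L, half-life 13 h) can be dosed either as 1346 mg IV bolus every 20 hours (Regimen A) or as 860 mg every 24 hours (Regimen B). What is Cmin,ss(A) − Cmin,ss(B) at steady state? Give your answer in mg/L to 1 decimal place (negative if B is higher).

1.7 mg/L

Regimen A: f = (1/2)^(20/13) ≈ 0.3443; Cmin,ss = (1346/224)·f/(1−f) ≈ 3.155 mg/L.
Regimen B: f = (1/2)^(24/13) ≈ 0.2781; Cmin,ss = (860/224)·f/(1−f) ≈ 1.479 mg/L.
Difference ≈ 3.155 − 1.479 ≈ 1.676 mg/L.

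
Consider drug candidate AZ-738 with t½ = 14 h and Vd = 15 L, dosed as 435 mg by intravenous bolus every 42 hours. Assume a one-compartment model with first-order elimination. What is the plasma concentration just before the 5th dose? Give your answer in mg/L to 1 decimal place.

4.1 mg/L

f = (1/2)^(τ/t½) = (1/2)^(42/14) ≈ 0.1250.
C₀ = D/Vd = 435/15 ≈ 29.000 mg/L.
Before the 5th dose, 4 doses have been given. Superposition: Cmin = C₀·(f + f² + … + f^4).
≈ 29.000 × (0.1250 + 0.0156 + 0.0020 + 0.0002) ≈ 29.000 × 0.1428 ≈ 4.141 mg/L.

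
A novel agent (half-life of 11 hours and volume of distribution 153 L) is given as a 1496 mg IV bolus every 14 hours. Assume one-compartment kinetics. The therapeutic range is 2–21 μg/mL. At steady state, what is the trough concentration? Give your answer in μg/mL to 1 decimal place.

6.9 μg/mL

k = ln2/t½ = ln2/11 ≈ 0.063013 h⁻¹; fraction remaining f = e^(−kτ) = e^(−0.063013×14) ≈ 0.4139.
Accumulation ratio R = 1/(1 − f) ≈ 1/0.5861 ≈ 1.7062.
Each bolus raises the concentration by D/Vd = 1496/153 ≈ 9.778 μg/mL.
Cmax,ss = C₀/(1 − f) ≈ 9.778/0.5861 ≈ 16.683 μg/mL.
Steady-state trough Cmin,ss = Cmax,ss·f ≈ 16.683 × 0.4139 ≈ 6.905 μg/mL.
Trough 6.9 μg/mL vs MEC 2 μg/mL: adequate.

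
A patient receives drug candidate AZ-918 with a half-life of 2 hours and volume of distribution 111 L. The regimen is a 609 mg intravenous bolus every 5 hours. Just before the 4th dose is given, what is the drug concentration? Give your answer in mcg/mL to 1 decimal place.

1.2 mcg/mL

f = (1/2)^(τ/t½) = (1/2)^(5/2) ≈ 0.1768.
C₀ = D/Vd = 609/111 ≈ 5.486 mcg/mL.
Before the 4th dose, 3 doses have been given. Superposition: Cmin = C₀·(f + f² + … + f^3).
≈ 5.486 × (0.1768 + 0.0313 + 0.0055) ≈ 5.486 × 0.2136 ≈ 1.172 mcg/mL.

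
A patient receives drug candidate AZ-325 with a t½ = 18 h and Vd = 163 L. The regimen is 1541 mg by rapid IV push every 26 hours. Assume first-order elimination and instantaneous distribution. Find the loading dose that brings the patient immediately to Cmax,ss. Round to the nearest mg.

f = (1/2)^(26/18) ≈ 0.367434; accumulation ratio R = 1/(1−f) ≈ 1.58086.
Loading dose to hit Cmax,ss on first dose: D_load = D_maint·R ≈ 1541 × 1.58086 ≈ 2436.11 mg.

2436 mg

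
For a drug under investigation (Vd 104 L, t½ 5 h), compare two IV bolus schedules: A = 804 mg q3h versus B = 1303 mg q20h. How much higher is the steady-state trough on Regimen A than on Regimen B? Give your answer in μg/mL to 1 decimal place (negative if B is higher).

14.2 μg/mL

Regimen A: f = (1/2)^(3/5) ≈ 0.6598; Cmin,ss = (804/104)·f/(1−f) ≈ 14.993 μg/mL.
Regimen B: f = (1/2)^(20/5) ≈ 0.0625; Cmin,ss = (1303/104)·f/(1−f) ≈ 0.835 μg/mL.
Difference ≈ 14.993 − 0.835 ≈ 14.158 μg/mL.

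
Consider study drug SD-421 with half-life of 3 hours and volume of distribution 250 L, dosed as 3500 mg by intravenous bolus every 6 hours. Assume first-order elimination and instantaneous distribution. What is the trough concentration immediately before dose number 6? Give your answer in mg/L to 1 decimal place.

f = (1/2)^(τ/t½) = (1/2)^(6/3) ≈ 0.2500.
C₀ = D/Vd = 3500/250 ≈ 14.000 mg/L.
Before the 6th dose, 5 doses have been given. Superposition: Cmin = C₀·(f + f² + … + f^5).
≈ 14.000 × (0.2500 + 0.0625 + 0.0156 + 0.0039 + 0.0010) ≈ 14.000 × 0.3330 ≈ 4.662 mg/L.

4.7 mg/L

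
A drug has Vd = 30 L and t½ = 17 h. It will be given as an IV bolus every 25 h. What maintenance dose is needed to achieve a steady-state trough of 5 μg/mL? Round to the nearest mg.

τ/t½ = 25/17 ≈ 1.4706, so f = (1/2)^(25/17) ≈ 0.360835.
Cmin,ss = (D/Vd)·f/(1−f), so D = Cmin,ss·Vd·(1−f)/f.
D = 5 × 30 × (1−f)/f ≈ 5 × 30 × 1.77135 ≈ 265.70 mg.

266 mg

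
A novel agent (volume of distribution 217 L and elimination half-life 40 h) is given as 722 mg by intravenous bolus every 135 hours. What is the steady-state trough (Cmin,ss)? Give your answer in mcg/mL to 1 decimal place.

k = ln2/t½ = ln2/40 ≈ 0.017329 h⁻¹; fraction remaining f = e^(−kτ) = e^(−0.017329×135) ≈ 0.0964.
Single-dose peak C₀ = D/Vd = 722/217 ≈ 3.327 mcg/mL.
Steady-state trough Cmin,ss = C₀·f/(1−f) ≈ 3.327 × 0.0964/0.9036 ≈ 0.355 mcg/mL.

0.4 mcg/mL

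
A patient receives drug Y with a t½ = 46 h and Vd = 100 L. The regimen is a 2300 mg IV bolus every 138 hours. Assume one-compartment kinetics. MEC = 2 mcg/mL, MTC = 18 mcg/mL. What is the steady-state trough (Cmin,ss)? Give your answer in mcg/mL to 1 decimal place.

The dosing interval is 3 half-lives, so f = 2^(−3) = 0.125.
At steady state, R = 1/(1 − 0.125) = 8/7.
Single-dose peak C₀ = D/Vd = 2300/100 = 23 mcg/mL.
Steady-state peak Cmax,ss = C₀·R = 23 × 8/7 ≈ 26.286 mcg/mL.
Steady-state trough Cmin,ss = Cmax,ss·f ≈ 26.286 × 0.125 ≈ 3.286 mcg/mL.
Trough 3.3 mcg/mL vs MEC 2 mcg/mL: adequate.

3.3 mcg/mL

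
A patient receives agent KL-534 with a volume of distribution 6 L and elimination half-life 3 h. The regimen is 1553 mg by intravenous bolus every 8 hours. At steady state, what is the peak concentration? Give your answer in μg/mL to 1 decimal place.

k = ln2/t½ = ln2/3 ≈ 0.231049 h⁻¹; fraction remaining f = e^(−kτ) = e^(−0.231049×8) ≈ 0.1575.
Accumulation ratio R = 1/(1 − f) ≈ 1/0.8425 ≈ 1.1869.
Each bolus raises the concentration by D/Vd = 1553/6 ≈ 258.833 μg/mL.
Steady-state peak Cmax,ss = C₀·R ≈ 258.833 × 1.1869 ≈ 307.209 μg/mL.

307.2 μg/mL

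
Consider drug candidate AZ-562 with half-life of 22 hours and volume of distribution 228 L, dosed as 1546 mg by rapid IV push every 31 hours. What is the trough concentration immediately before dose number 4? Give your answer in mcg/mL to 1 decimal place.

3.9 mcg/mL

f = (1/2)^(τ/t½) = (1/2)^(31/22) ≈ 0.3765.
C₀ = D/Vd = 1546/228 ≈ 6.781 mcg/mL.
Before the 4th dose, 3 doses have been given. Superposition: Cmin = C₀·(f + f² + … + f^3).
≈ 6.781 × (0.3765 + 0.1418 + 0.0534) ≈ 6.781 × 0.5717 ≈ 3.877 mcg/mL.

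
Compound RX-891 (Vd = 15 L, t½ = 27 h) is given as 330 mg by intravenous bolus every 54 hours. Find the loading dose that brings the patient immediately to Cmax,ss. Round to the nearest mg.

440 mg

f = (1/2)^(54/27) ≈ 0.250000; accumulation ratio R = 1/(1−f) ≈ 1.33333.
Loading dose to hit Cmax,ss on first dose: D_load = D_maint·R ≈ 330 × 1.33333 ≈ 440.00 mg.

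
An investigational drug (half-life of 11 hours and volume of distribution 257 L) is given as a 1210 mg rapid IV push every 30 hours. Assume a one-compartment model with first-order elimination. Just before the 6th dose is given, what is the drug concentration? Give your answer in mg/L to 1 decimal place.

0.8 mg/L

f = (1/2)^(τ/t½) = (1/2)^(30/11) ≈ 0.1510.
C₀ = D/Vd = 1210/257 ≈ 4.708 mg/L.
Before the 6th dose, 5 doses have been given. Superposition: Cmin = C₀·(f + f² + … + f^5).
≈ 4.708 × (0.1510 + 0.0228 + 0.0034 + 0.0005 + 0.0001) ≈ 4.708 × 0.1778 ≈ 0.837 mg/L.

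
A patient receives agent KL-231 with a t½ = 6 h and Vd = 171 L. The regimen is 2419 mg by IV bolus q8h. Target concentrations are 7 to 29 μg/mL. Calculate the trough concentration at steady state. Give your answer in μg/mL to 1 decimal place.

9.3 μg/mL

Over one 8-h interval, 8/6 ≈ 1.3333 half-lives elapse, leaving f ≈ 0.3969 of each dose.
Each bolus raises the concentration by D/Vd = 2419/171 ≈ 14.146 μg/mL.
Steady-state trough Cmin,ss = C₀·f/(1−f) ≈ 14.146 × 0.3969/0.6031 ≈ 9.309 μg/mL.
Trough 9.3 μg/mL vs MEC 7 μg/mL: adequate.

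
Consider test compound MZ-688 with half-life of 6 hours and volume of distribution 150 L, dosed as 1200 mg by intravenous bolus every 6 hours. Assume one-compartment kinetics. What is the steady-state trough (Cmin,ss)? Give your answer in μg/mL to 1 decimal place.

τ = 6 h = 1 half-life, so f = (1/2)^1 = 0.5.
Accumulation ratio R = 1/(1 − f) = 1/0.5 = 2/1.
Single-dose peak C₀ = D/Vd = 1200/150 = 8 μg/mL.
Steady-state peak Cmax,ss = C₀·R = 8 × 2/1 ≈ 16.000 μg/mL.
Steady-state trough Cmin,ss = Cmax,ss·f ≈ 16.000 × 0.5 ≈ 8.000 μg/mL.

8.0 μg/mL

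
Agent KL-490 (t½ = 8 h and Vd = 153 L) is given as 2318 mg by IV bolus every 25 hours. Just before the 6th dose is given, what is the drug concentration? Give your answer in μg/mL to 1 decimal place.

f = (1/2)^(τ/t½) = (1/2)^(25/8) ≈ 0.1146.
C₀ = D/Vd = 2318/153 ≈ 15.150 μg/mL.
Before the 6th dose, 5 doses have been given. Superposition: Cmin = C₀·(f + f² + … + f^5).
≈ 15.150 × (0.1146 + 0.0131 + 0.0015 + 0.0002 + 0.0000) ≈ 15.150 × 0.1294 ≈ 1.960 μg/mL.

2.0 μg/mL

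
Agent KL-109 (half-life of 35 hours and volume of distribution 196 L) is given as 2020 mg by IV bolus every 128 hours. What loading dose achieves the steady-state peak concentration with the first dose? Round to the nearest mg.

f = (1/2)^(128/35) ≈ 0.079267; accumulation ratio R = 1/(1−f) ≈ 1.08609.
Loading dose to hit Cmax,ss on first dose: D_load = D_maint·R ≈ 2020 × 1.08609 ≈ 2193.90 mg.

2194 mg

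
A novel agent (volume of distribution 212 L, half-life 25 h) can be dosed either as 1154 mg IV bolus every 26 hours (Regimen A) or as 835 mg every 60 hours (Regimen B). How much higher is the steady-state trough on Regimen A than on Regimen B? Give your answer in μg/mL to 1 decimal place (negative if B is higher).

Regimen A: f = (1/2)^(26/25) ≈ 0.4863; Cmin,ss = (1154/212)·f/(1−f) ≈ 5.153 μg/mL.
Regimen B: f = (1/2)^(60/25) ≈ 0.1895; Cmin,ss = (835/212)·f/(1−f) ≈ 0.921 μg/mL.
Difference ≈ 5.153 − 0.921 ≈ 4.232 μg/mL.

4.2 μg/mL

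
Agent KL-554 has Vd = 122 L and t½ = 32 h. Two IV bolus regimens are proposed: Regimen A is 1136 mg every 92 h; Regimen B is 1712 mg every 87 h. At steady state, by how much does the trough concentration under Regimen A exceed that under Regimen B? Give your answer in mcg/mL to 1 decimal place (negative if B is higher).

Regimen A: f = (1/2)^(92/32) ≈ 0.1363; Cmin,ss = (1136/122)·f/(1−f) ≈ 1.469 mcg/mL.
Regimen B: f = (1/2)^(87/32) ≈ 0.1519; Cmin,ss = (1712/122)·f/(1−f) ≈ 2.513 mcg/mL.
Difference ≈ 1.469 − 2.513 ≈ -1.044 mcg/mL.

-1.0 mcg/mL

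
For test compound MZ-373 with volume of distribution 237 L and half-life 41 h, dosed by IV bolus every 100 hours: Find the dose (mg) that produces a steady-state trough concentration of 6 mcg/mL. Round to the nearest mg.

6289 mg

τ/t½ = 100/41 ≈ 2.439, so f = (1/2)^(100/41) ≈ 0.184408.
Cmin,ss = (D/Vd)·f/(1−f), so D = Cmin,ss·Vd·(1−f)/f.
D = 6 × 237 × (1−f)/f ≈ 6 × 237 × 4.42276 ≈ 6289.16 mg.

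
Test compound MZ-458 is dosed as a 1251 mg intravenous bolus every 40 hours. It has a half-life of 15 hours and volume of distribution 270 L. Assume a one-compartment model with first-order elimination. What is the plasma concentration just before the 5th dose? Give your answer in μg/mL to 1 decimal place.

0.9 μg/mL

f = (1/2)^(τ/t½) = (1/2)^(40/15) ≈ 0.1575.
C₀ = D/Vd = 1251/270 ≈ 4.633 μg/mL.
Before the 5th dose, 4 doses have been given. Superposition: Cmin = C₀·(f + f² + … + f^4).
≈ 4.633 × (0.1575 + 0.0248 + 0.0039 + 0.0006) ≈ 4.633 × 0.1868 ≈ 0.865 μg/mL.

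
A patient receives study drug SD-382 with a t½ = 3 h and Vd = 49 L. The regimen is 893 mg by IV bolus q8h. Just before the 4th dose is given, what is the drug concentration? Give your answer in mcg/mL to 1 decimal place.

f = (1/2)^(τ/t½) = (1/2)^(8/3) ≈ 0.1575.
C₀ = D/Vd = 893/49 ≈ 18.224 mcg/mL.
Before the 4th dose, 3 doses have been given. Superposition: Cmin = C₀·(f + f² + … + f^3).
≈ 18.224 × (0.1575 + 0.0248 + 0.0039) ≈ 18.224 × 0.1862 ≈ 3.393 mcg/mL.

3.4 mcg/mL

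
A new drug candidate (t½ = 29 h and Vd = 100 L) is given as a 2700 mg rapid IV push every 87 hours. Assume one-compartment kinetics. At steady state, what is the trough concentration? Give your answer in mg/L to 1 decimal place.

3.9 mg/L

The dosing interval is 3 half-lives, so f = 2^(−3) = 0.125.
At steady state, R = 1/(1 − 0.125) = 8/7.
Single-dose peak C₀ = D/Vd = 2700/100 = 27 mg/L.
Steady-state peak Cmax,ss = C₀·R = 27 × 8/7 ≈ 30.857 mg/L.
Steady-state trough Cmin,ss = Cmax,ss·f ≈ 30.857 × 0.125 ≈ 3.857 mg/L.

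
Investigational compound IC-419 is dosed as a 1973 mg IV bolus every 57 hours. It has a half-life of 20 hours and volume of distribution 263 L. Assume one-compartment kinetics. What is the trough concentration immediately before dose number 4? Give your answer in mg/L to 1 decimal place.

f = (1/2)^(τ/t½) = (1/2)^(57/20) ≈ 0.1387.
C₀ = D/Vd = 1973/263 ≈ 7.502 mg/L.
Before the 4th dose, 3 doses have been given. Superposition: Cmin = C₀·(f + f² + … + f^3).
≈ 7.502 × (0.1387 + 0.0192 + 0.0027) ≈ 7.502 × 0.1606 ≈ 1.205 mg/L.

1.2 mg/L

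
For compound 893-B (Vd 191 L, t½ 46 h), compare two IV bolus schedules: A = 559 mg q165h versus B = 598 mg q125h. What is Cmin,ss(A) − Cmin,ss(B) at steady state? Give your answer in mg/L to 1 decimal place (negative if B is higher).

-0.3 mg/L

Regimen A: f = (1/2)^(165/46) ≈ 0.0832; Cmin,ss = (559/191)·f/(1−f) ≈ 0.266 mg/L.
Regimen B: f = (1/2)^(125/46) ≈ 0.1520; Cmin,ss = (598/191)·f/(1−f) ≈ 0.561 mg/L.
Difference ≈ 0.266 − 0.561 ≈ -0.295 mg/L.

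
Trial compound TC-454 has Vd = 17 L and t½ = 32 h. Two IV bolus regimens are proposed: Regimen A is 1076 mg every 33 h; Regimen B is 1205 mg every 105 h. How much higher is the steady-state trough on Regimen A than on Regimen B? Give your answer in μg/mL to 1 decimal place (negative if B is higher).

52.5 μg/mL

Regimen A: f = (1/2)^(33/32) ≈ 0.4893; Cmin,ss = (1076/17)·f/(1−f) ≈ 60.642 μg/mL.
Regimen B: f = (1/2)^(105/32) ≈ 0.1029; Cmin,ss = (1205/17)·f/(1−f) ≈ 8.130 μg/mL.
Difference ≈ 60.642 − 8.130 ≈ 52.512 μg/mL.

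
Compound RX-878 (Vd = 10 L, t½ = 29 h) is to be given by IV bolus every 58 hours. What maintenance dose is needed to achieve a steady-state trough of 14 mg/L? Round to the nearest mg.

420 mg

τ/t½ = 58/29 ≈ 2, so f = (1/2)^(58/29) ≈ 0.250000.
Cmin,ss = (D/Vd)·f/(1−f), so D = Cmin,ss·Vd·(1−f)/f.
D = 14 × 10 × (1−f)/f ≈ 14 × 10 × 3.00000 ≈ 420.00 mg.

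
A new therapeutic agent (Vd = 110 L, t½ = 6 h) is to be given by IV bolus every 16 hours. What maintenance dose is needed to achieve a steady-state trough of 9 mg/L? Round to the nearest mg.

τ/t½ = 16/6 ≈ 2.6667, so f = (1/2)^(16/6) ≈ 0.157490.
Cmin,ss = (D/Vd)·f/(1−f), so D = Cmin,ss·Vd·(1−f)/f.
D = 9 × 110 × (1−f)/f ≈ 9 × 110 × 5.34961 ≈ 5296.11 mg.

5296 mg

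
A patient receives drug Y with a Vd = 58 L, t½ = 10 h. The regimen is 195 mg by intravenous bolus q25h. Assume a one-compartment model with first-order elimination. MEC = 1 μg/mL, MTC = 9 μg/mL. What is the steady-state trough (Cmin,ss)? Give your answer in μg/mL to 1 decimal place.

τ/t½ = 25/10 ≈ 2.5, so fraction remaining f = (1/2)^(25/10) ≈ 0.1768.
Accumulation ratio R = 1/(1 − f) ≈ 1/0.8232 ≈ 1.2148.
Single-dose peak C₀ = D/Vd = 195/58 ≈ 3.362 μg/mL.
Cmax,ss = C₀/(1 − f) ≈ 3.362/0.8232 ≈ 4.084 μg/mL.
Steady-state trough Cmin,ss = Cmax,ss·f ≈ 4.084 × 0.1768 ≈ 0.722 μg/mL.
Trough 0.7 μg/mL vs MEC 1 μg/mL: subtherapeutic.

0.7 μg/mL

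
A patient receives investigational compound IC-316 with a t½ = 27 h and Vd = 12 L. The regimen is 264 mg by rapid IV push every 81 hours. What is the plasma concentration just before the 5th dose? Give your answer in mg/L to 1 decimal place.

3.1 mg/L

f = (1/2)^(τ/t½) = (1/2)^(81/27) ≈ 0.1250.
C₀ = D/Vd = 264/12 ≈ 22.000 mg/L.
Before the 5th dose, 4 doses have been given. Superposition: Cmin = C₀·(f + f² + … + f^4).
≈ 22.000 × (0.1250 + 0.0156 + 0.0020 + 0.0002) ≈ 22.000 × 0.1428 ≈ 3.142 mg/L.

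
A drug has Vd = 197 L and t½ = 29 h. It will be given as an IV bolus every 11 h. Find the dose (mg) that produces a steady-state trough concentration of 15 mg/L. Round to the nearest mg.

889 mg

τ/t½ = 11/29 ≈ 0.37931, so f = (1/2)^(11/29) ≈ 0.768805.
Cmin,ss = (D/Vd)·f/(1−f), so D = Cmin,ss·Vd·(1−f)/f.
D = 15 × 197 × (1−f)/f ≈ 15 × 197 × 0.30072 ≈ 888.63 mg.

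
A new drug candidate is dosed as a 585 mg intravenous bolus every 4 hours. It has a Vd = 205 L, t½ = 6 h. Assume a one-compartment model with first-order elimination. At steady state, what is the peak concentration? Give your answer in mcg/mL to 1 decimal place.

Over one 4-h interval, 4/6 ≈ 0.66667 half-lives elapse, leaving f ≈ 0.6300 of each dose.
Accumulation ratio R = 1/(1 − f) ≈ 1/0.3700 ≈ 2.7027.
Single-dose peak C₀ = D/Vd = 585/205 ≈ 2.854 mcg/mL.
Steady-state peak Cmax,ss = C₀·R ≈ 2.854 × 2.7027 ≈ 7.714 mcg/mL.

7.7 mcg/mL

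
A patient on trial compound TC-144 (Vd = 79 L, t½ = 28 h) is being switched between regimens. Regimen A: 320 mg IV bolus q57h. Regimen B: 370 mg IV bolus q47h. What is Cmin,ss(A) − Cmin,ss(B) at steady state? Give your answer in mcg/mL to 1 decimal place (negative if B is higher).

Regimen A: f = (1/2)^(57/28) ≈ 0.2439; Cmin,ss = (320/79)·f/(1−f) ≈ 1.307 mcg/mL.
Regimen B: f = (1/2)^(47/28) ≈ 0.3124; Cmin,ss = (370/79)·f/(1−f) ≈ 2.128 mcg/mL.
Difference ≈ 1.307 − 2.128 ≈ -0.821 mcg/mL.

-0.8 mcg/mL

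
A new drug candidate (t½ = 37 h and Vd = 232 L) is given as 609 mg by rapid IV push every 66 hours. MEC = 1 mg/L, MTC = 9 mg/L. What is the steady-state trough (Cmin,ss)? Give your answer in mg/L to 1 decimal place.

Over one 66-h interval, 66/37 ≈ 1.7838 half-lives elapse, leaving f ≈ 0.2904 of each dose.
At steady state, accumulation factor R = 1/(1 − e^(−kτ)) ≈ 1.4092.
Each bolus raises the concentration by D/Vd = 609/232 ≈ 2.625 mg/L.
Steady-state peak Cmax,ss = C₀·R ≈ 2.625 × 1.4092 ≈ 3.699 mg/L.
One interval later, Cmin,ss = Cmax,ss·e^(−kτ) ≈ 3.699 × 0.2904 ≈ 1.074 mg/L.
Trough 1.1 mg/L vs MEC 1 mg/L: adequate.

1.1 mg/L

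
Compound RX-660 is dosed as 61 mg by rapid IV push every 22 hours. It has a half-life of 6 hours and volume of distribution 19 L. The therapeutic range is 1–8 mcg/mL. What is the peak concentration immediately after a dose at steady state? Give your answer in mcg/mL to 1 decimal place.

3.5 mcg/mL

k = ln2/t½ = ln2/6 ≈ 0.115525 h⁻¹; fraction remaining f = e^(−kτ) = e^(−0.115525×22) ≈ 0.0787.
Accumulation ratio R = 1/(1 − f) ≈ 1/0.9213 ≈ 1.0854.
Each bolus raises the concentration by D/Vd = 61/19 ≈ 3.211 mcg/mL.
Cmax,ss = C₀/(1 − f) ≈ 3.211/0.9213 ≈ 3.485 mcg/mL.
Peak 3.5 mcg/mL vs MTC 8 mcg/mL: below toxic threshold.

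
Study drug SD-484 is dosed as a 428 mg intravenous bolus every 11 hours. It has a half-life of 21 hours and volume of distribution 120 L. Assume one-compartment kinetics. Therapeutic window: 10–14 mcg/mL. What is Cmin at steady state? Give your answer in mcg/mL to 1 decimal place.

τ/t½ = 11/21 ≈ 0.52381, so fraction remaining f = (1/2)^(11/21) ≈ 0.6955.
Each bolus raises the concentration by D/Vd = 428/120 ≈ 3.567 mcg/mL.
Steady-state trough Cmin,ss = C₀·f/(1−f) ≈ 3.567 × 0.6955/0.3045 ≈ 8.147 mcg/mL.
Trough 8.1 mcg/mL vs MEC 10 mcg/mL: subtherapeutic.

8.1 mcg/mL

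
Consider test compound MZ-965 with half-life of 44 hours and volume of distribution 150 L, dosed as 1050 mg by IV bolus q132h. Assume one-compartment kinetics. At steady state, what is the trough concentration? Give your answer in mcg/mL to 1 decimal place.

1.0 mcg/mL

τ = 132 h = 3 half-lives, so f = (1/2)^3 = 0.125.
At steady state, R = 1/(1 − 0.125) = 8/7.
Single-dose peak C₀ = D/Vd = 1050/150 = 7 mcg/mL.
Steady-state peak Cmax,ss = C₀·R = 7 × 8/7 ≈ 8.000 mcg/mL.
Steady-state trough Cmin,ss = Cmax,ss·f ≈ 8.000 × 0.125 ≈ 1.000 mcg/mL.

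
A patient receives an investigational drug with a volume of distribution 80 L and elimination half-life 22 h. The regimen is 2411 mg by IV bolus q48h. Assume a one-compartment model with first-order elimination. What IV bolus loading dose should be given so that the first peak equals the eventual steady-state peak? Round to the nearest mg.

3093 mg

f = (1/2)^(48/22) ≈ 0.220398; accumulation ratio R = 1/(1−f) ≈ 1.28271.
Loading dose to hit Cmax,ss on first dose: D_load = D_maint·R ≈ 2411 × 1.28271 ≈ 3092.61 mg.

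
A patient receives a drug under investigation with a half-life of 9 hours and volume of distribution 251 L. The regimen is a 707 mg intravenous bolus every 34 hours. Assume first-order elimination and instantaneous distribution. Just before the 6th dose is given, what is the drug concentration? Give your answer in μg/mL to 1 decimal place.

0.2 μg/mL

f = (1/2)^(τ/t½) = (1/2)^(34/9) ≈ 0.0729.
C₀ = D/Vd = 707/251 ≈ 2.817 μg/mL.
Before the 6th dose, 5 doses have been given. Superposition: Cmin = C₀·(f + f² + … + f^5).
≈ 2.817 × (0.0729 + 0.0053 + 0.0004 + 0.0000 + 0.0000) ≈ 2.817 × 0.0786 ≈ 0.221 μg/mL.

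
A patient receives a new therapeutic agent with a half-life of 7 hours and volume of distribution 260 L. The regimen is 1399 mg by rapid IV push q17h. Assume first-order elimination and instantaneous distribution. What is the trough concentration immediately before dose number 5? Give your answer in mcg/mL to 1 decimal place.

1.2 mcg/mL

f = (1/2)^(τ/t½) = (1/2)^(17/7) ≈ 0.1857.
C₀ = D/Vd = 1399/260 ≈ 5.381 mcg/mL.
Before the 5th dose, 4 doses have been given. Superposition: Cmin = C₀·(f + f² + … + f^4).
≈ 5.381 × (0.1857 + 0.0345 + 0.0064 + 0.0012) ≈ 5.381 × 0.2278 ≈ 1.226 mcg/mL.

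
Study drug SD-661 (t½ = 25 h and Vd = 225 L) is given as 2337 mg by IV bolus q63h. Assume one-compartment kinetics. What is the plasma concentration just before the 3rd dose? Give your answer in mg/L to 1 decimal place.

2.1 mg/L

f = (1/2)^(τ/t½) = (1/2)^(63/25) ≈ 0.1743.
C₀ = D/Vd = 2337/225 ≈ 10.387 mg/L.
Before the 3rd dose, 2 doses have been given. Superposition: Cmin = C₀·(f + f²).
≈ 10.387 × (0.1743 + 0.0304) ≈ 10.387 × 0.2047 ≈ 2.126 mg/L.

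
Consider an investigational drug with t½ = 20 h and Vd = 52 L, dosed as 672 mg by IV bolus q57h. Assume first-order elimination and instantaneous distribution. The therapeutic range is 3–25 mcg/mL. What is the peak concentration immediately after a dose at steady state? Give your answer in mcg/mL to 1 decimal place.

15.0 mcg/mL

τ/t½ = 57/20 ≈ 2.85, so fraction remaining f = (1/2)^(57/20) ≈ 0.1387.
Accumulation ratio R = 1/(1 − f) ≈ 1/0.8613 ≈ 1.1610.
Each bolus raises the concentration by D/Vd = 672/52 ≈ 12.923 mcg/mL.
Steady-state peak Cmax,ss = C₀·R ≈ 12.923 × 1.1610 ≈ 15.004 mcg/mL.
Peak 15.0 mcg/mL vs MTC 25 mcg/mL: below toxic threshold.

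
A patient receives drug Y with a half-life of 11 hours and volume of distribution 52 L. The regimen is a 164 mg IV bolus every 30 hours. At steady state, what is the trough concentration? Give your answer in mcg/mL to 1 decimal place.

k = ln2/t½ = ln2/11 ≈ 0.063013 h⁻¹; fraction remaining f = e^(−kτ) = e^(−0.063013×30) ≈ 0.1510.
Each bolus raises the concentration by D/Vd = 164/52 ≈ 3.154 mcg/mL.
Steady-state trough Cmin,ss = C₀·f/(1−f) ≈ 3.154 × 0.1510/0.8490 ≈ 0.561 mcg/mL.

0.6 mcg/mL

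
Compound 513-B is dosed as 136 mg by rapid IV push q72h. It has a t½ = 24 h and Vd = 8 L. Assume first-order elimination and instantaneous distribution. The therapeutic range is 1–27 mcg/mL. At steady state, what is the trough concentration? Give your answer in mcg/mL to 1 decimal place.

2.4 mcg/mL

The dosing interval is 3 half-lives, so f = 2^(−3) = 0.125.
At steady state, R = 1/(1 − 0.125) = 8/7.
Single-dose peak C₀ = D/Vd = 136/8 = 17 mcg/mL.
Steady-state peak Cmax,ss = C₀·R = 17 × 8/7 ≈ 19.429 mcg/mL.
Steady-state trough Cmin,ss = Cmax,ss·f ≈ 19.429 × 0.125 ≈ 2.429 mcg/mL.
Trough 2.4 mcg/mL vs MEC 1 mcg/mL: adequate.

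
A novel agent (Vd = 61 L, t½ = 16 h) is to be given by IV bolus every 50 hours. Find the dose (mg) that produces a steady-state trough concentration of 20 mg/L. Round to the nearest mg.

τ/t½ = 50/16 ≈ 3.125, so f = (1/2)^(50/16) ≈ 0.114626.
Cmin,ss = (D/Vd)·f/(1−f), so D = Cmin,ss·Vd·(1−f)/f.
D = 20 × 61 × (1−f)/f ≈ 20 × 61 × 7.72402 ≈ 9423.30 mg.

9423 mg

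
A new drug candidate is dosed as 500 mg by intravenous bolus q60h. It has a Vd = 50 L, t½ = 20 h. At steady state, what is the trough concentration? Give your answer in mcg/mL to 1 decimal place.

1.4 mcg/mL

τ = 60 h = 3 half-lives, so f = (1/2)^3 = 0.125.
Accumulation ratio R = 1/(1 − f) = 1/0.875 = 8/7.
Single-dose peak C₀ = D/Vd = 500/50 = 10 mcg/mL.
Steady-state peak Cmax,ss = C₀·R = 10 × 8/7 ≈ 11.429 mcg/mL.
Steady-state trough Cmin,ss = Cmax,ss·f ≈ 11.429 × 0.125 ≈ 1.429 mcg/mL.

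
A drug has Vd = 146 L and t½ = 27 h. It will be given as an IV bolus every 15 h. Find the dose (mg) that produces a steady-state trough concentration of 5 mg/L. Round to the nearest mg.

τ/t½ = 15/27 ≈ 0.55556, so f = (1/2)^(15/27) ≈ 0.680395.
Cmin,ss = (D/Vd)·f/(1−f), so D = Cmin,ss·Vd·(1−f)/f.
D = 5 × 146 × (1−f)/f ≈ 5 × 146 × 0.46973 ≈ 342.90 mg.

343 mg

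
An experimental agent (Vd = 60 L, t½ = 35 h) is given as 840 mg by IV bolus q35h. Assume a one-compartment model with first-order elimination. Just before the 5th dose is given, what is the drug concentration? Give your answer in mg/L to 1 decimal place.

f = (1/2)^(τ/t½) = (1/2)^(35/35) ≈ 0.5000.
C₀ = D/Vd = 840/60 ≈ 14.000 mg/L.
Before the 5th dose, 4 doses have been given. Superposition: Cmin = C₀·(f + f² + … + f^4).
≈ 14.000 × (0.5000 + 0.2500 + 0.1250 + 0.0625) ≈ 14.000 × 0.9375 ≈ 13.125 mg/L.

13.1 mg/L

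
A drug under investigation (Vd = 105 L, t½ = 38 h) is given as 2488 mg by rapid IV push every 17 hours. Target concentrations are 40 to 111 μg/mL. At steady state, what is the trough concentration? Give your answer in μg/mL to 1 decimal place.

τ/t½ = 17/38 ≈ 0.44737, so fraction remaining f = (1/2)^(17/38) ≈ 0.7334.
Accumulation ratio R = 1/(1 − f) ≈ 1/0.2666 ≈ 3.7509.
Each bolus raises the concentration by D/Vd = 2488/105 ≈ 23.695 μg/mL.
Cmax,ss = C₀/(1 − f) ≈ 23.695/0.2666 ≈ 88.878 μg/mL.
Steady-state trough Cmin,ss = Cmax,ss·f ≈ 88.878 × 0.7334 ≈ 65.183 μg/mL.
Trough 65.2 μg/mL vs MEC 40 μg/mL: adequate.

65.2 μg/mL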